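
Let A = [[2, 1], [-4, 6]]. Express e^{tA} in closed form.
e^{tA} = [[(1 - 2*t)*e^{4*t}, t*e^{4*t}], [-4*t*e^{4*t}, (2*t + 1)*e^{4*t}]]

A has Jordan form J = [[4, 1], [0, 4]] with A = PJP^{-1}, so e^{tA} = P e^{tJ} P^{-1}.

For a Jordan block J_k(λ), e^{tJ_k(λ)} = e^{λt} · (I + tN + t^2 N^2/2! + ... + t^{k-1} N^{k-1}/(k-1)!) where N is the nilpotent superdiagonal part.

Assembling the blocks and conjugating back gives the entries of e^{tA} as shown above.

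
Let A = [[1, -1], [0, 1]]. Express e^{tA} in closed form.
e^{tA} = [[e^{t}, -t*e^{t}], [0, e^{t}]]

A has Jordan form J = [[1, 1], [0, 1]] with A = PJP^{-1}, so e^{tA} = P e^{tJ} P^{-1}.

For a Jordan block J_k(λ), e^{tJ_k(λ)} = e^{λt} · (I + tN + t^2 N^2/2! + ... + t^{k-1} N^{k-1}/(k-1)!) where N is the nilpotent superdiagonal part.

Assembling the blocks and conjugating back gives the entries of e^{tA} as shown above.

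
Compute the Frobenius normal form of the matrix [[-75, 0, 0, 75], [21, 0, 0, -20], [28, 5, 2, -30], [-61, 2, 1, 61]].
R = [[0, 0, 0, 75], [1, 0, 0, -20], [0, 1, 0, -42], [0, 0, 1, -12]]

The invariant factors of A (the non-unit diagonal entries of the Smith normal form of xI - A over ℚ[x]) are (x - 1)(x + 3)(x + 5)^2, each dividing the next. The characteristic polynomial is their product, (x - 1)(x + 3)(x + 5)^2.

The rational canonical form is the block-diagonal matrix of companion matrices C(f_i):
R = [[0, 0, 0, 75], [1, 0, 0, -20], [0, 1, 0, -42], [0, 0, 1, -12]].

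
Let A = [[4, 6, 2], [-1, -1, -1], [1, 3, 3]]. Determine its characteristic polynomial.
χ_A(x) = (x - 2)^3

xI - A = [[x - 4, -6, -2], [1, x + 1, 1], [-1, -3, x - 3]].

Expanding det(xI - A) along the first row:
det(xI - A) = + (x - 4)·det([[x + 1, 1], [-3, x - 3]]) - (-6)·det([[1, 1], [-1, x - 3]]) + (-2)·det([[1, x + 1], [-1, -3]]).

Evaluating gives χ_A(x) = x^3 - 6x^2 + 12x - 8 = (x - 2)^3.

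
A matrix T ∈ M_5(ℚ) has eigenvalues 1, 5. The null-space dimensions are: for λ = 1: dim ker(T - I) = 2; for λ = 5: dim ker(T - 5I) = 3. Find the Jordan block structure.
λ = 1: successive nullity increments [2] count blocks of size ≥ k; block sizes are [1, 1].
λ = 5: successive nullity increments [3] count blocks of size ≥ k; block sizes are [1, 1, 1].

Jordan blocks: (1, 1), (1, 1), (5, 1), (5, 1), (5, 1)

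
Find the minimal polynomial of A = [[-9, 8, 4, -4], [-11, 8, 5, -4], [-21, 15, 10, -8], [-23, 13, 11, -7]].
m_A(x) = (x - 1)^2(x + 1)

The characteristic polynomial factors as (x - 1)^3(x + 1). The minimal polynomial is ∏(x - λ)^{k_λ} where k_λ is the size of the largest Jordan block at λ.

For λ = -1: rank(A + I) = 3, and the largest Jordan block has size 1 (the smallest k with rank((A + I)^k) = rank((A + I)^(k+1))).
For λ = 1: rank(A - I) = 2, and the largest Jordan block has size 2 (the smallest k with rank((A - I)^k) = rank((A - I)^(k+1))).

So m_A(x) = (x - 1)^2(x + 1).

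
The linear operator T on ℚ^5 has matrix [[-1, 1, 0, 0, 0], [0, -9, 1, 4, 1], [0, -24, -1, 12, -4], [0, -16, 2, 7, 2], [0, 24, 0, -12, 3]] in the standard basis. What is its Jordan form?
J = [[-1, 1, 0, 0, 0], [0, -1, 1, 0, 0], [0, 0, -1, 0, 0], [0, 0, 0, -1, 0], [0, 0, 0, 0, 3]]

The characteristic polynomial is det(xI - A) = (x - 3)(x + 1)^4, so the eigenvalues are -1 (algebraic multiplicity 4), 3 (algebraic multiplicity 1).

For λ = -1: rank(A + I) = 3, rank((A + I)^2) = 2, rank((A + I)^3) = 1. The eigenspace has dimension 5 - 3 = 2, so there are 2 Jordan blocks; the rank sequence gives block sizes [3, 1].

For λ = 3: algebraic multiplicity 1 gives one 1×1 block.

Assembling the blocks gives the Jordan form J above.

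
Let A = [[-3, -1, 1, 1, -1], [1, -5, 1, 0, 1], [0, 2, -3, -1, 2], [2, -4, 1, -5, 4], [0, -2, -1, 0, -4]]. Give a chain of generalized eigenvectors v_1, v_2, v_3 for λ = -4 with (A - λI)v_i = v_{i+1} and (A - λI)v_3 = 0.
v_1 = [[0, 0, 1, -2, -1]]^T, v_2 = [[0, 0, 1, -1, -1]]^T, v_3 = [[1, 0, 0, -2, -1]]^T

We seek v_1 ∈ ker((A + 4I)^3) \ ker((A + 4I)^2), then set v_{i+1} = (A + 4I) v_i.

One such chain is v_1 = [[0, 0, 1, -2, -1]]^T, v_2 = [[0, 0, 1, -1, -1]]^T, v_3 = [[1, 0, 0, -2, -1]]^T. Check: (A + 4I) v_3 = [[0, 0, 0, 0, 0]]^T = 0.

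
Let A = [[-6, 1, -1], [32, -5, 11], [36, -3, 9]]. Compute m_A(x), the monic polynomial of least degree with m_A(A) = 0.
The characteristic polynomial factors as (x - 6)(x + 4)^2. The minimal polynomial is ∏(x - λ)^{k_λ} where k_λ is the size of the largest Jordan block at λ.

For λ = -4: rank(A + 4I) = 2, and the largest Jordan block has size 2 (the smallest k with rank((A + 4I)^k) = rank((A + 4I)^(k+1))).
For λ = 6: rank(A - 6I) = 2, and the largest Jordan block has size 1 (the smallest k with rank((A - 6I)^k) = rank((A - 6I)^(k+1))).

So m_A(x) = (x - 6)(x + 4)^2.

m_A(x) = (x - 6)(x + 4)^2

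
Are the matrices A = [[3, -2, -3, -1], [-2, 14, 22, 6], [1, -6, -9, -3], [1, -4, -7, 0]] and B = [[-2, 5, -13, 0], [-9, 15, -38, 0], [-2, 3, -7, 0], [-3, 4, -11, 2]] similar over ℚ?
Two matrices over a field are similar if and only if they have the same invariant factors.

Both A and B have characteristic polynomial (x - 2)^4 and minimal polynomial (x - 2)^3. Computing further, both have invariant factors x - 2, (x - 2)^3. Hence A and B are similar.

Yes.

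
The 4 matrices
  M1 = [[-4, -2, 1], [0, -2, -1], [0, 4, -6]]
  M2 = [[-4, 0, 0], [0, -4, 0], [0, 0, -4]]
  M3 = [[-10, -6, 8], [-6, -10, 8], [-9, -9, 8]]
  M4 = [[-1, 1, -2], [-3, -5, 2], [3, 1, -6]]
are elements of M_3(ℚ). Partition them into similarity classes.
2 classes: {M1, M3, M4}, {M2}

Characteristic polynomials: χ_{M1} = (x + 4)^3, χ_{M2} = (x + 4)^3, χ_{M3} = (x + 4)^3, χ_{M4} = (x + 4)^3.

{M1, M3, M4}: invariant factors x + 4, (x + 4)^2.

{M2}: invariant factors x + 4, x + 4, x + 4.

Matrices are similar if and only if their invariant-factor lists agree; the partition into similarity classes is {M1, M3, M4}, {M2}.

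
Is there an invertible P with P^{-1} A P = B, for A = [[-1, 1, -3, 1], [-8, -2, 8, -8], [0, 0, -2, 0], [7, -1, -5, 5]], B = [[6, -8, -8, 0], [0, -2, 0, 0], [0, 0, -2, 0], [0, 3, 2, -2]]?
Yes.

Two matrices over a field are similar if and only if they have the same invariant factors.

Both A and B have characteristic polynomial (x - 6)(x + 2)^3 and minimal polynomial (x - 6)(x + 2)^2. Computing further, both have invariant factors x + 2, (x - 6)(x + 2)^2. Hence A and B are similar.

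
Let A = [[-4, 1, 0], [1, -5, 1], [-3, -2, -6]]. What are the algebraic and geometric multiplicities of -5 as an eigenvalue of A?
algebraic multiplicity 3, geometric multiplicity 1

The characteristic polynomial is (x + 5)^3, so the factor x + 5 appears with exponent 3: the algebraic multiplicity is 3.

rank(A + 5I) = 2, so the eigenspace has dimension 3 - 2 = 1: the geometric multiplicity is 1.

Since 1 < 3, A is not diagonalizable.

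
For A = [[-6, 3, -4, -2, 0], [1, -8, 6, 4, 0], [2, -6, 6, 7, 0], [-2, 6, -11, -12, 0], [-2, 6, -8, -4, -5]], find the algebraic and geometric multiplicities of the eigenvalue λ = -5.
algebraic multiplicity 5, geometric multiplicity 3

The characteristic polynomial is (x + 5)^5, so the factor x + 5 appears with exponent 5: the algebraic multiplicity is 5.

rank(A + 5I) = 2, so the eigenspace has dimension 5 - 2 = 3: the geometric multiplicity is 3.

Since 3 < 5, A is not diagonalizable.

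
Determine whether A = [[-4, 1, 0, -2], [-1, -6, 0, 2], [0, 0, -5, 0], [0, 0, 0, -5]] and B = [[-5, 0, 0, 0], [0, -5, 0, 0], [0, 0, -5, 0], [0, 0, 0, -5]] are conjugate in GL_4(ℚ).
No.

Both have characteristic polynomial (x + 5)^4, but the minimal polynomial of A is (x + 5)^2 while the minimal polynomial of B is x + 5. The minimal polynomial is a similarity invariant, so A and B are not similar.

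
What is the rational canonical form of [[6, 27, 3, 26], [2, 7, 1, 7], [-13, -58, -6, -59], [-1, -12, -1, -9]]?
R = [[0, 0, 0, -9], [1, 0, 0, 6], [0, 1, 0, 5], [0, 0, 1, -2]]

The invariant factors of A (the non-unit diagonal entries of the Smith normal form of xI - A over ℚ[x]) are (x^2 + x - 3)^2, each dividing the next. The characteristic polynomial is their product, (x^2 + x - 3)^2.

The rational canonical form is the block-diagonal matrix of companion matrices C(f_i):
R = [[0, 0, 0, -9], [1, 0, 0, 6], [0, 1, 0, 5], [0, 0, 1, -2]].

Note the characteristic polynomial does not split into linear factors over ℚ, so A has no Jordan form over ℚ; the rational canonical form exists over any field.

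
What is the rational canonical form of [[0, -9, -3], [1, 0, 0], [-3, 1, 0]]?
The invariant factors of A (the non-unit diagonal entries of the Smith normal form of xI - A over ℚ[x]) are x^3 + 3, each dividing the next. The characteristic polynomial is their product, x^3 + 3.

The rational canonical form is the block-diagonal matrix of companion matrices C(f_i):
R = [[0, 0, -3], [1, 0, 0], [0, 1, 0]].

Note the characteristic polynomial does not split into linear factors over ℚ, so A has no Jordan form over ℚ; the rational canonical form exists over any field.

R = [[0, 0, -3], [1, 0, 0], [0, 1, 0]]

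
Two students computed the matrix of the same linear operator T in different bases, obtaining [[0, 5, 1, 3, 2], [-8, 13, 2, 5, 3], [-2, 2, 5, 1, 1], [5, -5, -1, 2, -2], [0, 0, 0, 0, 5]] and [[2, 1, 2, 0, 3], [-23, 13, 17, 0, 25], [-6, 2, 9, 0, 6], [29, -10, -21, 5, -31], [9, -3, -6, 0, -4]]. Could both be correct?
Two matrices over a field are similar if and only if they have the same invariant factors.

Both A and B have characteristic polynomial (x - 5)^5 and minimal polynomial (x - 5)^3. Computing further, both have invariant factors x - 5, x - 5, (x - 5)^3. Hence A and B are similar.

Yes.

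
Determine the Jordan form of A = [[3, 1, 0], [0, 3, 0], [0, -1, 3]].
J = [[3, 1, 0], [0, 3, 0], [0, 0, 3]]

The characteristic polynomial is det(xI - A) = (x - 3)^3, so the eigenvalues are 3 (algebraic multiplicity 3).

For λ = 3: rank(A - 3I) = 1, rank((A - 3I)^2) = 0. The eigenspace has dimension 3 - 1 = 2, so there are 2 Jordan blocks; the rank sequence gives block sizes [2, 1].

Assembling the blocks gives the Jordan form J above.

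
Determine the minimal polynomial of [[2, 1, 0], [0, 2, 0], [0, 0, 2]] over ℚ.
m_A(x) = (x - 2)^2

The characteristic polynomial factors as (x - 2)^3. The minimal polynomial is ∏(x - λ)^{k_λ} where k_λ is the size of the largest Jordan block at λ.

For λ = 2: rank(A - 2I) = 1, and the largest Jordan block has size 2 (the smallest k with rank((A - 2I)^k) = rank((A - 2I)^(k+1))).

So m_A(x) = (x - 2)^2.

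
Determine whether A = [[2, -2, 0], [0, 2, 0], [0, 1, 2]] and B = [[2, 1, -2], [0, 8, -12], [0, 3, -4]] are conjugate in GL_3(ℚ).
Two matrices over a field are similar if and only if they have the same invariant factors.

Both A and B have characteristic polynomial (x - 2)^3 and minimal polynomial (x - 2)^2. Computing further, both have invariant factors x - 2, (x - 2)^2. Hence A and B are similar.

Yes.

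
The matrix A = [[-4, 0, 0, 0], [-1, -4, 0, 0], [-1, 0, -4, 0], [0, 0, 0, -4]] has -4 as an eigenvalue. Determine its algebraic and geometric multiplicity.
The characteristic polynomial is (x + 4)^4, so the factor x + 4 appears with exponent 4: the algebraic multiplicity is 4.

rank(A + 4I) = 1, so the eigenspace has dimension 4 - 1 = 3: the geometric multiplicity is 3.

Since 3 < 4, A is not diagonalizable.

algebraic multiplicity 4, geometric multiplicity 3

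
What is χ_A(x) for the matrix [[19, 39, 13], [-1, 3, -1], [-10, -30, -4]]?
χ_A(x) = (x - 6)^3

xI - A = [[x - 19, -39, -13], [1, x - 3, 1], [10, 30, x + 4]].

Expanding det(xI - A) along the first row:
det(xI - A) = + (x - 19)·det([[x - 3, 1], [30, x + 4]]) - (-39)·det([[1, 1], [10, x + 4]]) + (-13)·det([[1, x - 3], [10, 30]]).

Evaluating gives χ_A(x) = x^3 - 18x^2 + 108x - 216 = (x - 6)^3.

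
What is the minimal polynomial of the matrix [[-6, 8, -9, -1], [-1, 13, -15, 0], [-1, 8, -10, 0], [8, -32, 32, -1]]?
m_A(x) = (x - 5)(x + 3)^3

The characteristic polynomial factors as (x - 5)(x + 3)^3. The minimal polynomial is ∏(x - λ)^{k_λ} where k_λ is the size of the largest Jordan block at λ.

For λ = -3: rank(A + 3I) = 3, and the largest Jordan block has size 3 (the smallest k with rank((A + 3I)^k) = rank((A + 3I)^(k+1))).
For λ = 5: rank(A - 5I) = 3, and the largest Jordan block has size 1 (the smallest k with rank((A - 5I)^k) = rank((A - 5I)^(k+1))).

So m_A(x) = (x - 5)(x + 3)^3.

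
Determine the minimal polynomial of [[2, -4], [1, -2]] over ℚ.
The characteristic polynomial factors as x^2. The minimal polynomial is ∏(x - λ)^{k_λ} where k_λ is the size of the largest Jordan block at λ.

For λ = 0: rank(A) = 1, and the largest Jordan block has size 2 (the smallest k with rank(A^k) = rank(A^(k+1))).

So m_A(x) = x^2.

m_A(x) = x^2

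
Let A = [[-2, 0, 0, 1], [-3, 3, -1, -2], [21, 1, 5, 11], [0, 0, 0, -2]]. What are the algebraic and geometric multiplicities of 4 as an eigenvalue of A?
The characteristic polynomial is (x - 4)^2(x + 2)^2, so the factor x - 4 appears with exponent 2: the algebraic multiplicity is 2.

rank(A - 4I) = 3, so the eigenspace has dimension 4 - 3 = 1: the geometric multiplicity is 1.

Since 1 < 2, A is not diagonalizable.

algebraic multiplicity 2, geometric multiplicity 1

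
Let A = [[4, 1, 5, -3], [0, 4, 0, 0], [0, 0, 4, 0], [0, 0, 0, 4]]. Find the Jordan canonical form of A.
J = [[4, 1, 0, 0], [0, 4, 0, 0], [0, 0, 4, 0], [0, 0, 0, 4]]

The characteristic polynomial is det(xI - A) = (x - 4)^4, so the eigenvalues are 4 (algebraic multiplicity 4).

For λ = 4: rank(A - 4I) = 1, rank((A - 4I)^2) = 0. The eigenspace has dimension 4 - 1 = 3, so there are 3 Jordan blocks; the rank sequence gives block sizes [2, 1, 1].

Assembling the blocks gives the Jordan form J above.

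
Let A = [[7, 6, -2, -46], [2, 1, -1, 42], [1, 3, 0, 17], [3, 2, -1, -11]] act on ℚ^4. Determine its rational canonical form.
R = [[0, 0, 0, -12], [1, 0, 0, 47], [0, 1, 0, 17], [0, 0, 1, -3]]

The invariant factors of A (the non-unit diagonal entries of the Smith normal form of xI - A over ℚ[x]) are (x - 4)(x + 3)(x^2 + 4x - 1), each dividing the next. The characteristic polynomial is their product, (x - 4)(x + 3)(x^2 + 4x - 1).

The rational canonical form is the block-diagonal matrix of companion matrices C(f_i):
R = [[0, 0, 0, -12], [1, 0, 0, 47], [0, 1, 0, 17], [0, 0, 1, -3]].

Note the characteristic polynomial does not split into linear factors over ℚ, so A has no Jordan form over ℚ; the rational canonical form exists over any field.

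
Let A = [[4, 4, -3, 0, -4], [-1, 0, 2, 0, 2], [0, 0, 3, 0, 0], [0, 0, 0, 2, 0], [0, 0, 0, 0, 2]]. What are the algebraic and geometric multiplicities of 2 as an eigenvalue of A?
The characteristic polynomial is (x - 3)(x - 2)^4, so the factor x - 2 appears with exponent 4: the algebraic multiplicity is 4.

rank(A - 2I) = 2, so the eigenspace has dimension 5 - 2 = 3: the geometric multiplicity is 3.

Since 3 < 4, A is not diagonalizable.

algebraic multiplicity 4, geometric multiplicity 3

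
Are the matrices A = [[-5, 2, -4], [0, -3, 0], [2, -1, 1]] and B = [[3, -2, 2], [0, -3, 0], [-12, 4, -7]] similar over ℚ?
Both have characteristic polynomial (x + 1)(x + 3)^2, but the minimal polynomial of A is (x + 1)(x + 3)^2 while the minimal polynomial of B is (x + 1)(x + 3). The minimal polynomial is a similarity invariant, so A and B are not similar.

No.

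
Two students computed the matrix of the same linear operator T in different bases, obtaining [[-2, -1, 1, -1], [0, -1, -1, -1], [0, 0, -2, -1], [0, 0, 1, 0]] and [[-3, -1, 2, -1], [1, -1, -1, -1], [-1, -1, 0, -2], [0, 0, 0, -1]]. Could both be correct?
Yes.

Two matrices over a field are similar if and only if they have the same invariant factors.

Both A and B have characteristic polynomial (x + 1)^3(x + 2) and minimal polynomial (x + 1)^2(x + 2). Computing further, both have invariant factors x + 1, (x + 1)^2(x + 2). Hence A and B are similar.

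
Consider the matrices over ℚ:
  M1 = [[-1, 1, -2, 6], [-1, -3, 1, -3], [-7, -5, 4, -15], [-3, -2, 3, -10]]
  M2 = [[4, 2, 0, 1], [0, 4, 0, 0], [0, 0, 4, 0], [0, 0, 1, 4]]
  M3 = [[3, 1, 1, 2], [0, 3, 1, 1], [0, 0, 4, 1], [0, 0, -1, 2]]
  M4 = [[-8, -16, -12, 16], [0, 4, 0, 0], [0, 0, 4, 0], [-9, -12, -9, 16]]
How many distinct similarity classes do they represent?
4 classes: {M1}, {M2}, {M3}, {M4}

Characteristic polynomials: χ_{M1} = (x + 1)(x + 3)^3, χ_{M2} = (x - 4)^4, χ_{M3} = (x - 3)^4, χ_{M4} = (x - 4)^4.

{M1}: invariant factors (x + 1)(x + 3)^3.

{M2}: invariant factors x - 4, (x - 4)^3.

{M3}: invariant factors (x - 3)^2, (x - 3)^2.

{M4}: invariant factors x - 4, x - 4, (x - 4)^2.

Matrices are similar if and only if their invariant-factor lists agree; the partition into similarity classes is {M1}, {M2}, {M3}, {M4}.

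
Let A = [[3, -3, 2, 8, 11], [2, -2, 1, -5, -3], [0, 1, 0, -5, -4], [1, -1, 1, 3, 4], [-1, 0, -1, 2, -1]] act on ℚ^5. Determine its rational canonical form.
The invariant factors of A (the non-unit diagonal entries of the Smith normal form of xI - A over ℚ[x]) are (x - 5)(x + 2)(x^3 - x + 1), each dividing the next. The characteristic polynomial is their product, (x - 5)(x + 2)(x^3 - x + 1).

The rational canonical form is the block-diagonal matrix of companion matrices C(f_i):
R = [[0, 0, 0, 0, 10], [1, 0, 0, 0, -7], [0, 1, 0, 0, -4], [0, 0, 1, 0, 11], [0, 0, 0, 1, 3]].

Note the characteristic polynomial does not split into linear factors over ℚ, so A has no Jordan form over ℚ; the rational canonical form exists over any field.

R = [[0, 0, 0, 0, 10], [1, 0, 0, 0, -7], [0, 1, 0, 0, -4], [0, 0, 1, 0, 11], [0, 0, 0, 1, 3]]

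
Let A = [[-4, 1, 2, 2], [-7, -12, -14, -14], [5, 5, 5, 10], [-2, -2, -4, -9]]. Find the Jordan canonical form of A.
J = [[-5, 1, 0, 0], [0, -5, 0, 0], [0, 0, -5, 0], [0, 0, 0, -5]]

The characteristic polynomial is det(xI - A) = (x + 5)^4, so the eigenvalues are -5 (algebraic multiplicity 4).

For λ = -5: rank(A + 5I) = 1, rank((A + 5I)^2) = 0. The eigenspace has dimension 4 - 1 = 3, so there are 3 Jordan blocks; the rank sequence gives block sizes [2, 1, 1].

Assembling the blocks gives the Jordan form J above.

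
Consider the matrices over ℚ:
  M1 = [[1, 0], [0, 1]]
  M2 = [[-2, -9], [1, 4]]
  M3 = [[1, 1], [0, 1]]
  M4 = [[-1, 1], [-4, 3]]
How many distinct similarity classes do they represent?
2 classes: {M1}, {M2, M3, M4}

Characteristic polynomials: χ_{M1} = (x - 1)^2, χ_{M2} = (x - 1)^2, χ_{M3} = (x - 1)^2, χ_{M4} = (x - 1)^2.

{M1}: invariant factors x - 1, x - 1.

{M2, M3, M4}: invariant factors (x - 1)^2.

Matrices are similar if and only if their invariant-factor lists agree; the partition into similarity classes is {M1}, {M2, M3, M4}.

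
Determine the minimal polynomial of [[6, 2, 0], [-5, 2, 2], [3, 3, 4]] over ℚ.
The characteristic polynomial factors as (x - 4)^3. The minimal polynomial is ∏(x - λ)^{k_λ} where k_λ is the size of the largest Jordan block at λ.

For λ = 4: rank(A - 4I) = 2, and the largest Jordan block has size 3 (the smallest k with rank((A - 4I)^k) = rank((A - 4I)^(k+1))).

So m_A(x) = (x - 4)^3.

m_A(x) = (x - 4)^3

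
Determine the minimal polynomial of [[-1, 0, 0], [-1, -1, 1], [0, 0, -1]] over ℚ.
The characteristic polynomial factors as (x + 1)^3. The minimal polynomial is ∏(x - λ)^{k_λ} where k_λ is the size of the largest Jordan block at λ.

For λ = -1: rank(A + I) = 1, and the largest Jordan block has size 2 (the smallest k with rank((A + I)^k) = rank((A + I)^(k+1))).

So m_A(x) = (x + 1)^2.

m_A(x) = (x + 1)^2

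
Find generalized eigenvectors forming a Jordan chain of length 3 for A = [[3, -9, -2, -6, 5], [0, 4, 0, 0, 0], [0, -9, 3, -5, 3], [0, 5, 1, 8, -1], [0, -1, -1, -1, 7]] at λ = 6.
We seek v_1 ∈ ker((A - 6I)^3) \ ker((A - 6I)^2), then set v_{i+1} = (A - 6I) v_i.

One such chain is v_1 = [[0, 0, 1, 0, 0]]^T, v_2 = [[-2, 0, -3, 1, -1]]^T, v_3 = [[1, 0, 1, 0, 1]]^T. Check: (A - 6I) v_3 = [[0, 0, 0, 0, 0]]^T = 0.

v_1 = [[0, 0, 1, 0, 0]]^T, v_2 = [[-2, 0, -3, 1, -1]]^T, v_3 = [[1, 0, 1, 0, 1]]^T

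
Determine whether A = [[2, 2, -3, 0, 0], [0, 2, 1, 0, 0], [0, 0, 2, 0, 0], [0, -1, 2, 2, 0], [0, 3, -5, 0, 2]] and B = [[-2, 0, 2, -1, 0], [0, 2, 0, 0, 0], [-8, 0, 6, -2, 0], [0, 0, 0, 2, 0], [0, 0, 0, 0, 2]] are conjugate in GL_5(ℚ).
No.

Both have characteristic polynomial (x - 2)^5, but the minimal polynomial of A is (x - 2)^3 while the minimal polynomial of B is (x - 2)^2. The minimal polynomial is a similarity invariant, so A and B are not similar.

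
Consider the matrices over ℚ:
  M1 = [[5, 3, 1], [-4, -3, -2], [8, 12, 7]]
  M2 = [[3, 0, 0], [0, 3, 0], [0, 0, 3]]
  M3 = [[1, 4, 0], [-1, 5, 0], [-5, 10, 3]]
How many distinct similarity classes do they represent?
2 classes: {M1, M3}, {M2}

Characteristic polynomials: χ_{M1} = (x - 3)^3, χ_{M2} = (x - 3)^3, χ_{M3} = (x - 3)^3.

{M1, M3}: invariant factors x - 3, (x - 3)^2.

{M2}: invariant factors x - 3, x - 3, x - 3.

Matrices are similar if and only if their invariant-factor lists agree; the partition into similarity classes is {M1, M3}, {M2}.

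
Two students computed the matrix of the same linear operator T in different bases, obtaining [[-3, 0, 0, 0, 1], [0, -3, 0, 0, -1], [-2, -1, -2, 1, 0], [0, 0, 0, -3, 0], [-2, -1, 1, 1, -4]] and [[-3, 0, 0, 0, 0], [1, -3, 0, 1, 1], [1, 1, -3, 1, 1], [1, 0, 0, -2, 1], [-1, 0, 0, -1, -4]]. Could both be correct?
Yes.

Two matrices over a field are similar if and only if they have the same invariant factors.

Both A and B have characteristic polynomial (x + 3)^5 and minimal polynomial (x + 3)^3. Computing further, both have invariant factors x + 3, x + 3, (x + 3)^3. Hence A and B are similar.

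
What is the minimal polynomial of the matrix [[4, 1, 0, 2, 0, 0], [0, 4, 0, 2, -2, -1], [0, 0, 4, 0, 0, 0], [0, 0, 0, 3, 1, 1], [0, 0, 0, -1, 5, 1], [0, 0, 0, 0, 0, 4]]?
The characteristic polynomial factors as (x - 4)^6. The minimal polynomial is ∏(x - λ)^{k_λ} where k_λ is the size of the largest Jordan block at λ.

For λ = 4: rank(A - 4I) = 3, and the largest Jordan block has size 3 (the smallest k with rank((A - 4I)^k) = rank((A - 4I)^(k+1))).

So m_A(x) = (x - 4)^3.

m_A(x) = (x - 4)^3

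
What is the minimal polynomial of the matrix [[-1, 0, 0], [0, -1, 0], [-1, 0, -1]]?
The characteristic polynomial factors as (x + 1)^3. The minimal polynomial is ∏(x - λ)^{k_λ} where k_λ is the size of the largest Jordan block at λ.

For λ = -1: rank(A + I) = 1, and the largest Jordan block has size 2 (the smallest k with rank((A + I)^k) = rank((A + I)^(k+1))).

So m_A(x) = (x + 1)^2.

m_A(x) = (x + 1)^2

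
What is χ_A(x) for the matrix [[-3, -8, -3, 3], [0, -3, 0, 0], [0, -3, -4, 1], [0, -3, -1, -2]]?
χ_A(x) = (x + 3)^4

xI - A = [[x + 3, 8, 3, -3], [0, x + 3, 0, 0], [0, 3, x + 4, -1], [0, 3, 1, x + 2]].

Expanding det(xI - A) along the first row:
det(xI - A) = + (x + 3)·det([[x + 3, 0, 0], [3, x + 4, -1], [3, 1, x + 2]]) - (8)·det([[0, 0, 0], [0, x + 4, -1], [0, 1, x + 2]]) + (3)·det([[0, x + 3, 0], [0, 3, -1], [0, 3, x + 2]]) - (-3)·det([[0, x + 3, 0], [0, 3, x + 4], [0, 3, 1]]).

Evaluating gives χ_A(x) = x^4 + 12x^3 + 54x^2 + 108x + 81 = (x + 3)^4.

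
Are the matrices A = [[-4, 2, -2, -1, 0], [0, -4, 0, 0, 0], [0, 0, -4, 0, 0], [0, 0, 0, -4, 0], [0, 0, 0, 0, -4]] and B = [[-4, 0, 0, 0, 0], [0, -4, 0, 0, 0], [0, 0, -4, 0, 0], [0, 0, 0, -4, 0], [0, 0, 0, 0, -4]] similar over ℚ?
No.

Both have characteristic polynomial (x + 4)^5, but the minimal polynomial of A is (x + 4)^2 while the minimal polynomial of B is x + 4. The minimal polynomial is a similarity invariant, so A and B are not similar.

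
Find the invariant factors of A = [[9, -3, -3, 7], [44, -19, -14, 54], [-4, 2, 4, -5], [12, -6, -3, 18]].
(x - 3)^2, (x - 3)^2

The Jordan structure of A has elementary divisors (x - 3)^2, (x - 3)^2. Arranging the block sizes at each eigenvalue in decreasing order and taking row products gives the invariant factors.

Invariant factors (smallest first, each dividing the next): (x - 3)^2, (x - 3)^2.

Check: the last factor (x - 3)^2 is the minimal polynomial, and the product (x - 3)^4 is the characteristic polynomial.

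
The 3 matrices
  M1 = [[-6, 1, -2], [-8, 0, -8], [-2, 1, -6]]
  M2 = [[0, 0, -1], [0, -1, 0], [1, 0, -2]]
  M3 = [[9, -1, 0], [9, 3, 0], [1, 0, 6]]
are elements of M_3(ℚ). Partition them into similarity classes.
3 classes: {M1}, {M2}, {M3}

Characteristic polynomials: χ_{M1} = (x + 4)^3, χ_{M2} = (x + 1)^3, χ_{M3} = (x - 6)^3.

{M1}: invariant factors x + 4, (x + 4)^2.

{M2}: invariant factors x + 1, (x + 1)^2.

{M3}: invariant factors (x - 6)^3.

Matrices are similar if and only if their invariant-factor lists agree; the partition into similarity classes is {M1}, {M2}, {M3}.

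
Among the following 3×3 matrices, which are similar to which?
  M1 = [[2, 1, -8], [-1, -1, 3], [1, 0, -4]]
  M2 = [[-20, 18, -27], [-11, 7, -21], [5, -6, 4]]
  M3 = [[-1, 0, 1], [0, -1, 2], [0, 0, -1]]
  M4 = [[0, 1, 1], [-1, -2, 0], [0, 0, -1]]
3 classes: {M1, M4}, {M2}, {M3}

Characteristic polynomials: χ_{M1} = (x + 1)^3, χ_{M2} = (x - 1)(x + 5)^2, χ_{M3} = (x + 1)^3, χ_{M4} = (x + 1)^3.

{M1, M4}: invariant factors (x + 1)^3.

{M2}: invariant factors (x - 1)(x + 5)^2.

{M3}: invariant factors x + 1, (x + 1)^2.

Matrices are similar if and only if their invariant-factor lists agree; the partition into similarity classes is {M1, M4}, {M2}, {M3}.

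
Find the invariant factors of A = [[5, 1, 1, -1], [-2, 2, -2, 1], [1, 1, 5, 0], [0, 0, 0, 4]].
(x - 4)^2, (x - 4)^2

The Jordan structure of A has elementary divisors (x - 4)^2, (x - 4)^2. Arranging the block sizes at each eigenvalue in decreasing order and taking row products gives the invariant factors.

Invariant factors (smallest first, each dividing the next): (x - 4)^2, (x - 4)^2.

Check: the last factor (x - 4)^2 is the minimal polynomial, and the product (x - 4)^4 is the characteristic polynomial.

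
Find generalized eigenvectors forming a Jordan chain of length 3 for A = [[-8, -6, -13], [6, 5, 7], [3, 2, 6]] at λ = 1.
v_1 = [[2, -6, 1]]^T, v_2 = [[5, -5, -1]]^T, v_3 = [[-2, 3, 0]]^T

We seek v_1 ∈ ker((A - I)^3) \ ker((A - I)^2), then set v_{i+1} = (A - I) v_i.

One such chain is v_1 = [[2, -6, 1]]^T, v_2 = [[5, -5, -1]]^T, v_3 = [[-2, 3, 0]]^T. Check: (A - I) v_3 = [[0, 0, 0]]^T = 0.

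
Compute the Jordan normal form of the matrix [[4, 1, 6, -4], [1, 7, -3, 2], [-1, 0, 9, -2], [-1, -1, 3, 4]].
J = [[6, 1, 0, 0], [0, 6, 1, 0], [0, 0, 6, 0], [0, 0, 0, 6]]

The characteristic polynomial is det(xI - A) = (x - 6)^4, so the eigenvalues are 6 (algebraic multiplicity 4).

For λ = 6: rank(A - 6I) = 2, rank((A - 6I)^2) = 1, rank((A - 6I)^3) = 0. The eigenspace has dimension 4 - 2 = 2, so there are 2 Jordan blocks; the rank sequence gives block sizes [3, 1].

Assembling the blocks gives the Jordan form J above.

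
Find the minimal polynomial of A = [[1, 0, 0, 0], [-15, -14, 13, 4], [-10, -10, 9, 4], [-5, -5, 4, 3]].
The characteristic polynomial factors as (x - 1)^3(x + 4). The minimal polynomial is ∏(x - λ)^{k_λ} where k_λ is the size of the largest Jordan block at λ.

For λ = -4: rank(A + 4I) = 3, and the largest Jordan block has size 1 (the smallest k with rank((A + 4I)^k) = rank((A + 4I)^(k+1))).
For λ = 1: rank(A - I) = 2, and the largest Jordan block has size 2 (the smallest k with rank((A - I)^k) = rank((A - I)^(k+1))).

So m_A(x) = (x - 1)^2(x + 4).

m_A(x) = (x - 1)^2(x + 4)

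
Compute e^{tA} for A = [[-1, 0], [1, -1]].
A has Jordan form J = [[-1, 1], [0, -1]] with A = PJP^{-1}, so e^{tA} = P e^{tJ} P^{-1}.

For a Jordan block J_k(λ), e^{tJ_k(λ)} = e^{λt} · (I + tN + t^2 N^2/2! + ... + t^{k-1} N^{k-1}/(k-1)!) where N is the nilpotent superdiagonal part.

Assembling the blocks and conjugating back gives the entries of e^{tA} as shown above.

e^{tA} = [[e^{-t}, 0], [t*e^{-t}, e^{-t}]]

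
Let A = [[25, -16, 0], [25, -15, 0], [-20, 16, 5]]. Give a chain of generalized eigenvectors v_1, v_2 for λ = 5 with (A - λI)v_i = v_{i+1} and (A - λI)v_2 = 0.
v_1 = [[1, 1, -1]]^T, v_2 = [[4, 5, -4]]^T

We seek v_1 ∈ ker((A - 5I)^2) \ ker(A - 5I), then set v_{i+1} = (A - 5I) v_i.

One such chain is v_1 = [[1, 1, -1]]^T, v_2 = [[4, 5, -4]]^T. Check: (A - 5I) v_2 = [[0, 0, 0]]^T = 0.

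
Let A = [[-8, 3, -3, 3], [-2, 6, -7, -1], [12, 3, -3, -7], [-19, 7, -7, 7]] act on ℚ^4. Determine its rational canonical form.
The invariant factors of A (the non-unit diagonal entries of the Smith normal form of xI - A over ℚ[x]) are (x - 2)(x^3 + x - 5), each dividing the next. The characteristic polynomial is their product, (x - 2)(x^3 + x - 5).

The rational canonical form is the block-diagonal matrix of companion matrices C(f_i):
R = [[0, 0, 0, -10], [1, 0, 0, 7], [0, 1, 0, -1], [0, 0, 1, 2]].

Note the characteristic polynomial does not split into linear factors over ℚ, so A has no Jordan form over ℚ; the rational canonical form exists over any field.

R = [[0, 0, 0, -10], [1, 0, 0, 7], [0, 1, 0, -1], [0, 0, 1, 2]]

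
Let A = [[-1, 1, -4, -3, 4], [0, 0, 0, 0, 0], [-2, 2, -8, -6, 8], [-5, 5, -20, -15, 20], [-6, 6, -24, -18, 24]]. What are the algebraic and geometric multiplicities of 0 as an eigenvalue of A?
The characteristic polynomial is x^5, so the factor x appears with exponent 5: the algebraic multiplicity is 5.

rank(A) = 1, so the eigenspace has dimension 5 - 1 = 4: the geometric multiplicity is 4.

Since 4 < 5, A is not diagonalizable.

algebraic multiplicity 5, geometric multiplicity 4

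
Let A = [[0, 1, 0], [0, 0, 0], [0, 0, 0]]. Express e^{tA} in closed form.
A has Jordan form J = [[0, 1, 0], [0, 0, 0], [0, 0, 0]] with A = PJP^{-1}, so e^{tA} = P e^{tJ} P^{-1}.

For a Jordan block J_k(λ), e^{tJ_k(λ)} = e^{λt} · (I + tN + t^2 N^2/2! + ... + t^{k-1} N^{k-1}/(k-1)!) where N is the nilpotent superdiagonal part.

Assembling the blocks and conjugating back gives the entries of e^{tA} as shown above.

e^{tA} = [[1, t, 0], [0, 1, 0], [0, 0, 1]]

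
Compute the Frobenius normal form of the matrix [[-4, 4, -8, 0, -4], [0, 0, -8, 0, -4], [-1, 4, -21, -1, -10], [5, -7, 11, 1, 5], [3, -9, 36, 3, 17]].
R = [[-4, 0, 0, 0, 0], [0, 0, 0, 0, -4], [0, 1, 0, 0, 3], [0, 0, 1, 0, 5], [0, 0, 0, 1, -3]]

The invariant factors of A (the non-unit diagonal entries of the Smith normal form of xI - A over ℚ[x]) are x + 4, (x - 1)^2(x + 1)(x + 4), each dividing the next. The characteristic polynomial is their product, (x - 1)^2(x + 1)(x + 4)^2.

The rational canonical form is the block-diagonal matrix of companion matrices C(f_i):
R = [[-4, 0, 0, 0, 0], [0, 0, 0, 0, -4], [0, 1, 0, 0, 3], [0, 0, 1, 0, 5], [0, 0, 0, 1, -3]].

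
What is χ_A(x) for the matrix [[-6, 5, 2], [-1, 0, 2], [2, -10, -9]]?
χ_A(x) = (x + 5)^3

xI - A = [[x + 6, -5, -2], [1, x, -2], [-2, 10, x + 9]].

Expanding det(xI - A) along the first row:
det(xI - A) = + (x + 6)·det([[x, -2], [10, x + 9]]) - (-5)·det([[1, -2], [-2, x + 9]]) + (-2)·det([[1, x], [-2, 10]]).

Evaluating gives χ_A(x) = x^3 + 15x^2 + 75x + 125 = (x + 5)^3.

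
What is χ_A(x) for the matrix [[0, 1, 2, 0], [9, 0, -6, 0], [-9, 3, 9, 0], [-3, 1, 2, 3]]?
χ_A(x) = (x - 3)^4

xI - A = [[x, -1, -2, 0], [-9, x, 6, 0], [9, -3, x - 9, 0], [3, -1, -2, x - 3]].

Expanding det(xI - A) along the first row:
det(xI - A) = + (x)·det([[x, 6, 0], [-3, x - 9, 0], [-1, -2, x - 3]]) - (-1)·det([[-9, 6, 0], [9, x - 9, 0], [3, -2, x - 3]]) + (-2)·det([[-9, x, 0], [9, -3, 0], [3, -1, x - 3]]) - (0)·det([[-9, x, 6], [9, -3, x - 9], [3, -1, -2]]).

Evaluating gives χ_A(x) = x^4 - 12x^3 + 54x^2 - 108x + 81 = (x - 3)^4.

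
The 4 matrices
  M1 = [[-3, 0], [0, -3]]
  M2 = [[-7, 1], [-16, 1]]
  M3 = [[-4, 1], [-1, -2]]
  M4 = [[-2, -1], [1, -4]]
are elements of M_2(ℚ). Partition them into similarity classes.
2 classes: {M1}, {M2, M3, M4}

Characteristic polynomials: χ_{M1} = (x + 3)^2, χ_{M2} = (x + 3)^2, χ_{M3} = (x + 3)^2, χ_{M4} = (x + 3)^2.

{M1}: invariant factors x + 3, x + 3.

{M2, M3, M4}: invariant factors (x + 3)^2.

Matrices are similar if and only if their invariant-factor lists agree; the partition into similarity classes is {M1}, {M2, M3, M4}.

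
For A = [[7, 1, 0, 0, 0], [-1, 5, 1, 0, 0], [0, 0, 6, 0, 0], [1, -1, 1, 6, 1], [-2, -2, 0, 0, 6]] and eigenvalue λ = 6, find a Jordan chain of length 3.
We seek v_1 ∈ ker((A - 6I)^3) \ ker((A - 6I)^2), then set v_{i+1} = (A - 6I) v_i.

One such chain is v_1 = [[0, 0, 1, 0, 0]]^T, v_2 = [[0, 1, 0, 1, 0]]^T, v_3 = [[1, -1, 0, -1, -2]]^T. Check: (A - 6I) v_3 = [[0, 0, 0, 0, 0]]^T = 0.

v_1 = [[0, 0, 1, 0, 0]]^T, v_2 = [[0, 1, 0, 1, 0]]^T, v_3 = [[1, -1, 0, -1, -2]]^T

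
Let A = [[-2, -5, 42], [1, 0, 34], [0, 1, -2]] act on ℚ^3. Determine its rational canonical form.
The invariant factors of A (the non-unit diagonal entries of the Smith normal form of xI - A over ℚ[x]) are (x - 5)(x + 4)(x + 5), each dividing the next. The characteristic polynomial is their product, (x - 5)(x + 4)(x + 5).

The rational canonical form is the block-diagonal matrix of companion matrices C(f_i):
R = [[0, 0, 100], [1, 0, 25], [0, 1, -4]].

R = [[0, 0, 100], [1, 0, 25], [0, 1, -4]]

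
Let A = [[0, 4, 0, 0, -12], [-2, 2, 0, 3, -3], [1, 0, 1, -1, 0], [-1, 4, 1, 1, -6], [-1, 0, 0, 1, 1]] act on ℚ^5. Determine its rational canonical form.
The invariant factors of A (the non-unit diagonal entries of the Smith normal form of xI - A over ℚ[x]) are x^2 - 2x - 4, (x - 1)(x^2 - 2x - 4), each dividing the next. The characteristic polynomial is their product, (x - 1)(x^2 - 2x - 4)^2.

The rational canonical form is the block-diagonal matrix of companion matrices C(f_i):
R = [[0, 4, 0, 0, 0], [1, 2, 0, 0, 0], [0, 0, 0, 0, -4], [0, 0, 1, 0, 2], [0, 0, 0, 1, 3]].

Note the characteristic polynomial does not split into linear factors over ℚ, so A has no Jordan form over ℚ; the rational canonical form exists over any field.

R = [[0, 4, 0, 0, 0], [1, 2, 0, 0, 0], [0, 0, 0, 0, -4], [0, 0, 1, 0, 2], [0, 0, 0, 1, 3]]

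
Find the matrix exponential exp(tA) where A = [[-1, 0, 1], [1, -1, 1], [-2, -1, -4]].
e^{tA} = [[(-t^2/2 + t + 1)*e^{-2*t}, -t^2*e^{-2*t}/2, t*(2 - t)*e^{-2*t}/2], [t*e^{-2*t}, (t + 1)*e^{-2*t}, t*e^{-2*t}], [t*(t - 4)*e^{-2*t}/2, t*(t - 2)*e^{-2*t}/2, (t^2 - 4*t + 2)*e^{-2*t}/2]]

A has Jordan form J = [[-2, 1, 0], [0, -2, 1], [0, 0, -2]] with A = PJP^{-1}, so e^{tA} = P e^{tJ} P^{-1}.

For a Jordan block J_k(λ), e^{tJ_k(λ)} = e^{λt} · (I + tN + t^2 N^2/2! + ... + t^{k-1} N^{k-1}/(k-1)!) where N is the nilpotent superdiagonal part.

Assembling the blocks and conjugating back gives the entries of e^{tA} as shown above.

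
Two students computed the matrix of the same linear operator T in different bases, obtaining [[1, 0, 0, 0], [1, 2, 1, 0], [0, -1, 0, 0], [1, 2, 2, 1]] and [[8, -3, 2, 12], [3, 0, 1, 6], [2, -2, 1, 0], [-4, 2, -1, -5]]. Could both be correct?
Two matrices over a field are similar if and only if they have the same invariant factors.

Both A and B have characteristic polynomial (x - 1)^4 and minimal polynomial (x - 1)^3. Computing further, both have invariant factors x - 1, (x - 1)^3. Hence A and B are similar.

Yes.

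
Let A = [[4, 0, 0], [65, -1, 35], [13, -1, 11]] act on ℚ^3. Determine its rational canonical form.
The invariant factors of A (the non-unit diagonal entries of the Smith normal form of xI - A over ℚ[x]) are x - 4, (x - 6)(x - 4), each dividing the next. The characteristic polynomial is their product, (x - 6)(x - 4)^2.

The rational canonical form is the block-diagonal matrix of companion matrices C(f_i):
R = [[4, 0, 0], [0, 0, -24], [0, 1, 10]].

R = [[4, 0, 0], [0, 0, -24], [0, 1, 10]]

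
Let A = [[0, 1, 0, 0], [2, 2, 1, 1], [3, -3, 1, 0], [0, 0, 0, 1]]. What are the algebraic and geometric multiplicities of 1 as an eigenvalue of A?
algebraic multiplicity 4, geometric multiplicity 2

The characteristic polynomial is (x - 1)^4, so the factor x - 1 appears with exponent 4: the algebraic multiplicity is 4.

rank(A - I) = 2, so the eigenspace has dimension 4 - 2 = 2: the geometric multiplicity is 2.

Since 2 < 4, A is not diagonalizable.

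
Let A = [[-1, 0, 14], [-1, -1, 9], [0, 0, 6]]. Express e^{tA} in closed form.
A has Jordan form J = [[-1, 1, 0], [0, -1, 0], [0, 0, 6]] with A = PJP^{-1}, so e^{tA} = P e^{tJ} P^{-1}.

For a Jordan block J_k(λ), e^{tJ_k(λ)} = e^{λt} · (I + tN + t^2 N^2/2! + ... + t^{k-1} N^{k-1}/(k-1)!) where N is the nilpotent superdiagonal part.

Assembling the blocks and conjugating back gives the entries of e^{tA} as shown above.

e^{tA} = [[e^{-t}, 0, (2*e^{7*t} - 2)*e^{-t}], [-t*e^{-t}, e^{-t}, (2*t + e^{7*t} - 1)*e^{-t}], [0, 0, e^{6*t}]]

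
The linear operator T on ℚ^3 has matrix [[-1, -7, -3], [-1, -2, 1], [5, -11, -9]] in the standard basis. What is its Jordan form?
The characteristic polynomial is det(xI - A) = (x + 4)^3, so the eigenvalues are -4 (algebraic multiplicity 3).

For λ = -4: rank(A + 4I) = 2, rank((A + 4I)^2) = 1, rank((A + 4I)^3) = 0. The eigenspace has dimension 3 - 2 = 1, so there is 1 Jordan block; the rank sequence gives block sizes [3].

Assembling the blocks gives the Jordan form J above.

J = [[-4, 1, 0], [0, -4, 1], [0, 0, -4]]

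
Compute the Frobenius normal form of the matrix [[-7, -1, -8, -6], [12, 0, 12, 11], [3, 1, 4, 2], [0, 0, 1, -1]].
The invariant factors of A (the non-unit diagonal entries of the Smith normal form of xI - A over ℚ[x]) are (x + 4)(x^3 - 3x + 1), each dividing the next. The characteristic polynomial is their product, (x + 4)(x^3 - 3x + 1).

The rational canonical form is the block-diagonal matrix of companion matrices C(f_i):
R = [[0, 0, 0, -4], [1, 0, 0, 11], [0, 1, 0, 3], [0, 0, 1, -4]].

Note the characteristic polynomial does not split into linear factors over ℚ, so A has no Jordan form over ℚ; the rational canonical form exists over any field.

R = [[0, 0, 0, -4], [1, 0, 0, 11], [0, 1, 0, 3], [0, 0, 1, -4]]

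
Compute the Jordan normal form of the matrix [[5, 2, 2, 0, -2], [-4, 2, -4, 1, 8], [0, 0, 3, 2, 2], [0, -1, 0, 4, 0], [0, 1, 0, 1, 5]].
J = [[3, 1, 0, 0, 0], [0, 3, 0, 0, 0], [0, 0, 3, 0, 0], [0, 0, 0, 5, 0], [0, 0, 0, 0, 5]]

The characteristic polynomial is det(xI - A) = (x - 5)^2(x - 3)^3, so the eigenvalues are 3 (algebraic multiplicity 3), 5 (algebraic multiplicity 2).

For λ = 3: rank(A - 3I) = 3, rank((A - 3I)^2) = 2. The eigenspace has dimension 5 - 3 = 2, so there are 2 Jordan blocks; the rank sequence gives block sizes [2, 1].

For λ = 5: rank(A - 5I) = 3. The eigenspace has dimension 5 - 3 = 2, so there are 2 Jordan blocks; the rank sequence gives block sizes [1, 1].

Assembling the blocks gives the Jordan form J above.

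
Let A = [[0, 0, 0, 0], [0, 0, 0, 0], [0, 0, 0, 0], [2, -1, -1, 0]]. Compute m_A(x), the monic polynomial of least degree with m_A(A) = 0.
m_A(x) = x^2

The characteristic polynomial factors as x^4. The minimal polynomial is ∏(x - λ)^{k_λ} where k_λ is the size of the largest Jordan block at λ.

For λ = 0: rank(A) = 1, and the largest Jordan block has size 2 (the smallest k with rank(A^k) = rank(A^(k+1))).

So m_A(x) = x^2.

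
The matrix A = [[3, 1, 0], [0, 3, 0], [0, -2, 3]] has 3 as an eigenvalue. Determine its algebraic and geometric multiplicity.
algebraic multiplicity 3, geometric multiplicity 2

The characteristic polynomial is (x - 3)^3, so the factor x - 3 appears with exponent 3: the algebraic multiplicity is 3.

rank(A - 3I) = 1, so the eigenspace has dimension 3 - 1 = 2: the geometric multiplicity is 2.

Since 2 < 3, A is not diagonalizable.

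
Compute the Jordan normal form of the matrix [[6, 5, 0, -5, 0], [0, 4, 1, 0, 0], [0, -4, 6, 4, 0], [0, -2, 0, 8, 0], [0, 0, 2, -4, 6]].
J = [[6, 1, 0, 0, 0], [0, 6, 1, 0, 0], [0, 0, 6, 0, 0], [0, 0, 0, 6, 0], [0, 0, 0, 0, 6]]

The characteristic polynomial is det(xI - A) = (x - 6)^5, so the eigenvalues are 6 (algebraic multiplicity 5).

For λ = 6: rank(A - 6I) = 2, rank((A - 6I)^2) = 1, rank((A - 6I)^3) = 0. The eigenspace has dimension 5 - 2 = 3, so there are 3 Jordan blocks; the rank sequence gives block sizes [3, 1, 1].

Assembling the blocks gives the Jordan form J above.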